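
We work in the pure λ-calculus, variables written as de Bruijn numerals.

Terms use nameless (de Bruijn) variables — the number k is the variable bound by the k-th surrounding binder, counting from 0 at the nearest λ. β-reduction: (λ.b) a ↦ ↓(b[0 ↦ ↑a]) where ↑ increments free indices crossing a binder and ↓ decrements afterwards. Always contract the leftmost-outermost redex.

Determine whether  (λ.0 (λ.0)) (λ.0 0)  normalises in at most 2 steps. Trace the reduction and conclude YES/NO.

Answer: NO — after 2 steps the term is (λ.0) (λ.0), not yet normal

Reduction:
  start: (λ.0 (λ.0)) (λ.0 0)
  step 1: (λ.0 0) (λ.0)
  step 2: (λ.0) (λ.0)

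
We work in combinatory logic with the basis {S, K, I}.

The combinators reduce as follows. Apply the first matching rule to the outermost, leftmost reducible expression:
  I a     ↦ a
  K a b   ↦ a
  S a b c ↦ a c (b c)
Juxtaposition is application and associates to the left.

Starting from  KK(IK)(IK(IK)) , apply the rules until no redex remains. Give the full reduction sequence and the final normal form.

Answer: normal form = K(KK)  (in 3 steps)

Derivation:
  start: KK(IK)(IK(IK))
  →1  K(IK(IK))
  →2  K(K(IK))
  →3  K(KK)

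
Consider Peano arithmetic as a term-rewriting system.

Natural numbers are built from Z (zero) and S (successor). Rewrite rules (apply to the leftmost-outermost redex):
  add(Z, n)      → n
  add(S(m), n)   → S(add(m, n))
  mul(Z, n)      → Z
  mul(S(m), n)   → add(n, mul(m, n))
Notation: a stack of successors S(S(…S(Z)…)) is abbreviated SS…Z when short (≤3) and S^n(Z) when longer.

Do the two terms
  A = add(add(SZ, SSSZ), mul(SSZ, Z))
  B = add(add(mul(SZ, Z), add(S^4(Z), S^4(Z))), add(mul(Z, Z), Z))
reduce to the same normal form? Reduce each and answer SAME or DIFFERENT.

Answer: DIFFERENT — A ⇓ S^4(Z), B ⇓ S^8(Z)

Derivation:
Term A:
  start: add(add(SZ, SSSZ), mul(SSZ, Z))
  step 1: add(S(add(Z, SSSZ)), mul(SSZ, Z))
  step 2: S(add(add(Z, SSSZ), mul(SSZ, Z)))
  step 3: S(add(SSSZ, mul(SSZ, Z)))
  step 4: S(S(add(SSZ, mul(SSZ, Z))))
  step 5: S(S(S(add(SZ, mul(SSZ, Z)))))
  step 6: S(S(S(S(add(Z, mul(SSZ, Z))))))
  step 7: S(S(S(S(mul(SSZ, Z)))))
  step 8: S(S(S(S(add(Z, mul(SZ, Z))))))
  step 9: S(S(S(S(mul(SZ, Z)))))
  step 10: S(S(S(S(add(Z, mul(Z, Z))))))
  step 11: S(S(S(S(mul(Z, Z)))))
  step 12: S^4(Z)

Term B:
  start: add(add(mul(SZ, Z), add(S^4(Z), S^4(Z))), add(mul(Z, Z), Z))
  step 1: add(add(add(Z, mul(Z, Z)), add(S^4(Z), S^4(Z))), add(mul(Z, Z), Z))
  step 2: add(add(mul(Z, Z), add(S^4(Z), S^4(Z))), add(mul(Z, Z), Z))
  step 3: add(add(Z, add(S^4(Z), S^4(Z))), add(mul(Z, Z), Z))
  step 4: add(add(S^4(Z), S^4(Z)), add(mul(Z, Z), Z))
  step 5: add(S(add(SSSZ, S^4(Z))), add(mul(Z, Z), Z))
  step 6: S(add(add(SSSZ, S^4(Z)), add(mul(Z, Z), Z)))
  step 7: S(add(S(add(SSZ, S^4(Z))), add(mul(Z, Z), Z)))
  step 8: S(S(add(add(SSZ, S^4(Z)), add(mul(Z, Z), Z))))
  step 9: S(S(add(S(add(SZ, S^4(Z))), add(mul(Z, Z), Z))))
  step 10: S(S(S(add(add(SZ, S^4(Z)), add(mul(Z, Z), Z)))))
  step 11: S(S(S(add(S(add(Z, S^4(Z))), add(mul(Z, Z), Z)))))
  step 12: S(S(S(S(add(add(Z, S^4(Z)), add(mul(Z, Z), Z))))))
  step 13: S(S(S(S(add(S^4(Z), add(mul(Z, Z), Z))))))
  step 14: S(S(S(S(S(add(SSSZ, add(mul(Z, Z), Z)))))))
  step 15: S(S(S(S(S(S(add(SSZ, add(mul(Z, Z), Z))))))))
  step 16: S(S(S(S(S(S(S(add(SZ, add(mul(Z, Z), Z)))))))))
  step 17: S(S(S(S(S(S(S(S(add(Z, add(mul(Z, Z), Z))))))))))
  step 18: S(S(S(S(S(S(S(S(add(mul(Z, Z), Z)))))))))
  step 19: S(S(S(S(S(S(S(S(add(Z, Z)))))))))
  step 20: S^8(Z)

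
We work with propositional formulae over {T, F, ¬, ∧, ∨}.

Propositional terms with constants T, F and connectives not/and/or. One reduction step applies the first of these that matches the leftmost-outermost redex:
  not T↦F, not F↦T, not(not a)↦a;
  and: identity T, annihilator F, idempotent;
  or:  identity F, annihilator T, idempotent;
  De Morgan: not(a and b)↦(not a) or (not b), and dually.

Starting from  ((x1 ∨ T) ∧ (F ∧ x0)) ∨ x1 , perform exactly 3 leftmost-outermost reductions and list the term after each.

  start: ((x1 ∨ T) ∧ (F ∧ x0)) ∨ x1
  →1  (T ∧ (F ∧ x0)) ∨ x1
  →2  (F ∧ x0) ∨ x1
  →3  F ∨ x1

Answer: after 3 steps: F ∨ x1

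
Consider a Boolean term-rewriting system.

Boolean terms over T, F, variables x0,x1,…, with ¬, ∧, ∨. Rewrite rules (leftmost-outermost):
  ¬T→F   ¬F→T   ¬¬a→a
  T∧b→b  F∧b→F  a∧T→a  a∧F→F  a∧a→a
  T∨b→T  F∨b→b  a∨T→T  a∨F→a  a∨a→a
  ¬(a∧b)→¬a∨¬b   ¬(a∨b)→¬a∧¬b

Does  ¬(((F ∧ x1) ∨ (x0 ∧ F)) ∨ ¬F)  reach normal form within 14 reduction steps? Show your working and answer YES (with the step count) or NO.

  start: ¬(((F ∧ x1) ∨ (x0 ∧ F)) ∨ ¬F)
  →1  ¬((F ∧ x1) ∨ (x0 ∧ F)) ∧ ¬¬F
  →2  (¬(F ∧ x1) ∧ ¬(x0 ∧ F)) ∧ ¬¬F
  →3  ((¬F ∨ ¬x1) ∧ ¬(x0 ∧ F)) ∧ ¬¬F
  →4  ((T ∨ ¬x1) ∧ ¬(x0 ∧ F)) ∧ ¬¬F
  →5  (T ∧ ¬(x0 ∧ F)) ∧ ¬¬F
  →6  ¬(x0 ∧ F) ∧ ¬¬F
  →7  (¬x0 ∨ ¬F) ∧ ¬¬F
  →8  (¬x0 ∨ T) ∧ ¬¬F
  →9  T ∧ ¬¬F
  →10  ¬¬F
  →11  F

Answer: YES — reaches normal form F in 11 ≤ 14 steps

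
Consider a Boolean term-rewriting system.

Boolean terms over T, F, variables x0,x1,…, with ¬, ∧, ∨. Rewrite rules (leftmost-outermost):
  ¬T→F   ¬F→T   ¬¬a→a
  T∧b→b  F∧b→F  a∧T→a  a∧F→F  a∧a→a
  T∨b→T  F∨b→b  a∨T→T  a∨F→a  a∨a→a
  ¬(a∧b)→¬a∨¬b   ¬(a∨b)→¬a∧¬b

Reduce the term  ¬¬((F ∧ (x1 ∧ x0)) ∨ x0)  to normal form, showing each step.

Answer: normal form = x0  (in 3 steps)

Working:
  start: ¬¬((F ∧ (x1 ∧ x0)) ∨ x0)
  [1] (F ∧ (x1 ∧ x0)) ∨ x0
  [2] F ∨ x0
  [3] x0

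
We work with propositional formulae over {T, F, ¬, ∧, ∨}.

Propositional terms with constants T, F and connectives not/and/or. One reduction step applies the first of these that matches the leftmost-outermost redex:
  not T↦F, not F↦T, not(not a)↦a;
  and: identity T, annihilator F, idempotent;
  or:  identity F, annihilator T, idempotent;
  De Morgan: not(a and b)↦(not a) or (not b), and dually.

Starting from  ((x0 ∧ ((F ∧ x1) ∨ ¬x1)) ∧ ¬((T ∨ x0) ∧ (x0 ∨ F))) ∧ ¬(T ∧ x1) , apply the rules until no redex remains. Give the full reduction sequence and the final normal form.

  start: ((x0 ∧ ((F ∧ x1) ∨ ¬x1)) ∧ ¬((T ∨ x0) ∧ (x0 ∨ F))) ∧ ¬(T ∧ x1)
  [1] ((x0 ∧ (F ∨ ¬x1)) ∧ ¬((T ∨ x0) ∧ (x0 ∨ F))) ∧ ¬(T ∧ x1)
  [2] ((x0 ∧ ¬x1) ∧ ¬((T ∨ x0) ∧ (x0 ∨ F))) ∧ ¬(T ∧ x1)
  [3] ((x0 ∧ ¬x1) ∧ (¬(T ∨ x0) ∨ ¬(x0 ∨ F))) ∧ ¬(T ∧ x1)
  [4] ((x0 ∧ ¬x1) ∧ ((¬T ∧ ¬x0) ∨ ¬(x0 ∨ F))) ∧ ¬(T ∧ x1)
  [5] ((x0 ∧ ¬x1) ∧ ((F ∧ ¬x0) ∨ ¬(x0 ∨ F))) ∧ ¬(T ∧ x1)
  [6] ((x0 ∧ ¬x1) ∧ (F ∨ ¬(x0 ∨ F))) ∧ ¬(T ∧ x1)
  [7] ((x0 ∧ ¬x1) ∧ ¬(x0 ∨ F)) ∧ ¬(T ∧ x1)
  [8] ((x0 ∧ ¬x1) ∧ (¬x0 ∧ ¬F)) ∧ ¬(T ∧ x1)
  [9] ((x0 ∧ ¬x1) ∧ (¬x0 ∧ T)) ∧ ¬(T ∧ x1)
  [10] ((x0 ∧ ¬x1) ∧ ¬x0) ∧ ¬(T ∧ x1)
  [11] ((x0 ∧ ¬x1) ∧ ¬x0) ∧ (¬T ∨ ¬x1)
  [12] ((x0 ∧ ¬x1) ∧ ¬x0) ∧ (F ∨ ¬x1)
  [13] ((x0 ∧ ¬x1) ∧ ¬x0) ∧ ¬x1

Answer: normal form = ((x0 ∧ ¬x1) ∧ ¬x0) ∧ ¬x1  (in 13 steps)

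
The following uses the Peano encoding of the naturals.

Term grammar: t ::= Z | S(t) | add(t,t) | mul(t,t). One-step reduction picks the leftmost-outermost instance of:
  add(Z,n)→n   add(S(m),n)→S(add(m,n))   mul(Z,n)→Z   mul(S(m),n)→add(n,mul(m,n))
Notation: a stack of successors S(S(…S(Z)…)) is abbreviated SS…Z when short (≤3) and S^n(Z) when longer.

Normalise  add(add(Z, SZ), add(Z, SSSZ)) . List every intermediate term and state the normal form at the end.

Answer: normal form = S^4(Z)  (in 4 steps)

Reduction:
  start: add(add(Z, SZ), add(Z, SSSZ))
  [1] add(SZ, add(Z, SSSZ))
  [2] S(add(Z, add(Z, SSSZ)))
  [3] S(add(Z, SSSZ))
  [4] S^4(Z)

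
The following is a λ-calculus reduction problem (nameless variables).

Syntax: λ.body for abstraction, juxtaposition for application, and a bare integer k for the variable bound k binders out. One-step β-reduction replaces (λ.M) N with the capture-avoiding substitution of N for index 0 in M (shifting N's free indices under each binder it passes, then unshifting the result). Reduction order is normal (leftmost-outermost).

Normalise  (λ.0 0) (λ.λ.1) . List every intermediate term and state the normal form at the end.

  start: (λ.0 0) (λ.λ.1)
  step 1: (λ.λ.1) (λ.λ.1)
  step 2: λ.λ.λ.1

Answer: normal form = λ.λ.λ.1  (in 2 steps)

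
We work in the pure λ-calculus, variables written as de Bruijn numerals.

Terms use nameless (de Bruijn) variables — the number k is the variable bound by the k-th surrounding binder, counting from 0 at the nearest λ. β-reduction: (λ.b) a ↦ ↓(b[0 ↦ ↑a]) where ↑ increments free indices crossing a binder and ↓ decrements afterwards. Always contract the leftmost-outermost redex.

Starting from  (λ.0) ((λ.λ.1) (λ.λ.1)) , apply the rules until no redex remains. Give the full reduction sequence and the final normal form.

Answer: normal form = λ.λ.λ.1  (in 2 steps)

Working:
  start: (λ.0) ((λ.λ.1) (λ.λ.1))
  [1] (λ.λ.1) (λ.λ.1)
  [2] λ.λ.λ.1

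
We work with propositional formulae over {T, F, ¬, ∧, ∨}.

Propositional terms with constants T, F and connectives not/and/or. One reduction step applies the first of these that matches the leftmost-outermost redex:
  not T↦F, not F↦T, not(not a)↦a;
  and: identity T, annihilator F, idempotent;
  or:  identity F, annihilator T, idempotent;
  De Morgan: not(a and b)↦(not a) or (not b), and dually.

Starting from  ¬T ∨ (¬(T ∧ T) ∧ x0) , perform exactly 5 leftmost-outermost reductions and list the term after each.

  start: ¬T ∨ (¬(T ∧ T) ∧ x0)
  →1  F ∨ (¬(T ∧ T) ∧ x0)
  →2  ¬(T ∧ T) ∧ x0
  →3  (¬T ∨ ¬T) ∧ x0
  →4  ¬T ∧ x0
  →5  F ∧ x0

Answer: after 5 steps: F ∧ x0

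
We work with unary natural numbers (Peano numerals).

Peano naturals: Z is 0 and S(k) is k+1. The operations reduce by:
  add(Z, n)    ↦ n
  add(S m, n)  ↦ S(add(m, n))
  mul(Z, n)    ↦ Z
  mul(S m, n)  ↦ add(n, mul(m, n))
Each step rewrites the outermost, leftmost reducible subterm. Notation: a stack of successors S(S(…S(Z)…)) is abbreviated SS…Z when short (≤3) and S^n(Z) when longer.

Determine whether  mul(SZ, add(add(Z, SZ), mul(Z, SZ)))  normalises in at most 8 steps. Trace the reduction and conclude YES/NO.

  start: mul(SZ, add(add(Z, SZ), mul(Z, SZ)))
  →1  add(add(add(Z, SZ), mul(Z, SZ)), mul(Z, add(add(Z, SZ), mul(Z, SZ))))
  →2  add(add(SZ, mul(Z, SZ)), mul(Z, add(add(Z, SZ), mul(Z, SZ))))
  →3  add(S(add(Z, mul(Z, SZ))), mul(Z, add(add(Z, SZ), mul(Z, SZ))))
  →4  S(add(add(Z, mul(Z, SZ)), mul(Z, add(add(Z, SZ), mul(Z, SZ)))))
  →5  S(add(mul(Z, SZ), mul(Z, add(add(Z, SZ), mul(Z, SZ)))))
  →6  S(add(Z, mul(Z, add(add(Z, SZ), mul(Z, SZ)))))
  →7  S(mul(Z, add(add(Z, SZ), mul(Z, SZ))))
  →8  SZ

Answer: YES — reaches normal form SZ in 8 ≤ 8 steps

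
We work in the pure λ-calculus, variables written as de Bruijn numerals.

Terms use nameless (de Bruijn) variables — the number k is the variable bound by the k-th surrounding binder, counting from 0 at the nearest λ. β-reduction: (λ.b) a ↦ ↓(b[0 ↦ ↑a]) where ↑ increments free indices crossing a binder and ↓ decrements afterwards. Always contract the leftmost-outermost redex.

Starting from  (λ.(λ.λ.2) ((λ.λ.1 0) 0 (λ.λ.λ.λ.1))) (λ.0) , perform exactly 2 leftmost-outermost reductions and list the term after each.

  start: (λ.(λ.λ.2) ((λ.λ.1 0) 0 (λ.λ.λ.λ.1))) (λ.0)
  →1  (λ.λ.λ.0) ((λ.λ.1 0) (λ.0) (λ.λ.λ.λ.1))
  →2  λ.λ.0

Answer: after 2 steps: λ.λ.0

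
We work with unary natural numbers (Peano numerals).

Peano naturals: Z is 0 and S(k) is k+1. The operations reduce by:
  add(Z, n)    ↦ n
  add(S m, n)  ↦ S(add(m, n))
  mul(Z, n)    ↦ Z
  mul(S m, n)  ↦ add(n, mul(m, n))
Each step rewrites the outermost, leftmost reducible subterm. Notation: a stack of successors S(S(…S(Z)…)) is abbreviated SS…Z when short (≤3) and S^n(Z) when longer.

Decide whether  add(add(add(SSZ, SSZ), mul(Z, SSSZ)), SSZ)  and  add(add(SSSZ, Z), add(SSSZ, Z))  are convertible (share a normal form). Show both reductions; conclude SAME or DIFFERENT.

Answer: SAME — A ⇓ S^6(Z), B ⇓ S^6(Z)

Reduction:
Term A:
  start: add(add(add(SSZ, SSZ), mul(Z, SSSZ)), SSZ)
  [1] add(add(S(add(SZ, SSZ)), mul(Z, SSSZ)), SSZ)
  [2] add(S(add(add(SZ, SSZ), mul(Z, SSSZ))), SSZ)
  [3] S(add(add(add(SZ, SSZ), mul(Z, SSSZ)), SSZ))
  [4] S(add(add(S(add(Z, SSZ)), mul(Z, SSSZ)), SSZ))
  [5] S(add(S(add(add(Z, SSZ), mul(Z, SSSZ))), SSZ))
  [6] S(S(add(add(add(Z, SSZ), mul(Z, SSSZ)), SSZ)))
  [7] S(S(add(add(SSZ, mul(Z, SSSZ)), SSZ)))
  [8] S(S(add(S(add(SZ, mul(Z, SSSZ))), SSZ)))
  [9] S(S(S(add(add(SZ, mul(Z, SSSZ)), SSZ))))
  [10] S(S(S(add(S(add(Z, mul(Z, SSSZ))), SSZ))))
  [11] S(S(S(S(add(add(Z, mul(Z, SSSZ)), SSZ)))))
  [12] S(S(S(S(add(mul(Z, SSSZ), SSZ)))))
  [13] S(S(S(S(add(Z, SSZ)))))
  [14] S^6(Z)

Term B:
  start: add(add(SSSZ, Z), add(SSSZ, Z))
  [1] add(S(add(SSZ, Z)), add(SSSZ, Z))
  [2] S(add(add(SSZ, Z), add(SSSZ, Z)))
  [3] S(add(S(add(SZ, Z)), add(SSSZ, Z)))
  [4] S(S(add(add(SZ, Z), add(SSSZ, Z))))
  [5] S(S(add(S(add(Z, Z)), add(SSSZ, Z))))
  [6] S(S(S(add(add(Z, Z), add(SSSZ, Z)))))
  [7] S(S(S(add(Z, add(SSSZ, Z)))))
  [8] S(S(S(add(SSSZ, Z))))
  [9] S(S(S(S(add(SSZ, Z)))))
  [10] S(S(S(S(S(add(SZ, Z))))))
  [11] S(S(S(S(S(S(add(Z, Z)))))))
  [12] S^6(Z)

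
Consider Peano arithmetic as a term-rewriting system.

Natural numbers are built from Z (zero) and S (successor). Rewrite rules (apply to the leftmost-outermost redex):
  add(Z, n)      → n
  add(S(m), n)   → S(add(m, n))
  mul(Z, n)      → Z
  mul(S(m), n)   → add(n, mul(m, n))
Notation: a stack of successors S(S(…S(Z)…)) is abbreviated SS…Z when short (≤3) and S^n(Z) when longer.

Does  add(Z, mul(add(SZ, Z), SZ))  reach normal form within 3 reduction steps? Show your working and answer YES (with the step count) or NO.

Answer: NO — after 3 steps the term is add(SZ, mul(add(Z, Z), SZ)), not yet normal

Reduction:
  start: add(Z, mul(add(SZ, Z), SZ))
  [1] mul(add(SZ, Z), SZ)
  [2] mul(S(add(Z, Z)), SZ)
  [3] add(SZ, mul(add(Z, Z), SZ))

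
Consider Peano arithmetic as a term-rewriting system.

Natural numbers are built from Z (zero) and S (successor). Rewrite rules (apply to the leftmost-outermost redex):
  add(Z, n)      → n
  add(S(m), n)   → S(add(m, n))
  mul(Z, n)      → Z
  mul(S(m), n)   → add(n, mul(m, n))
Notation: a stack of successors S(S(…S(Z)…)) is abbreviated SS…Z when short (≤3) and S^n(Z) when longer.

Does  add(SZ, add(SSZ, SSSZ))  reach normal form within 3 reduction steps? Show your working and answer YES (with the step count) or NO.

Answer: NO — after 3 steps the term is S(S(add(SZ, SSSZ))), not yet normal

Derivation:
  start: add(SZ, add(SSZ, SSSZ))
  step 1: S(add(Z, add(SSZ, SSSZ)))
  step 2: S(add(SSZ, SSSZ))
  step 3: S(S(add(SZ, SSSZ)))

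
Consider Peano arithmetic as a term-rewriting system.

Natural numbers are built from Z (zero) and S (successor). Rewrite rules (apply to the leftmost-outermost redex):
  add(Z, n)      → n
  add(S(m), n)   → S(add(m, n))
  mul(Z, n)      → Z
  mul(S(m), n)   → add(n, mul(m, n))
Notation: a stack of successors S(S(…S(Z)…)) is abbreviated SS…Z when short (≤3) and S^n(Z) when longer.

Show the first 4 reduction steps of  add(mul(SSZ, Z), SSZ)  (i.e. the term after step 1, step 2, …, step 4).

  start: add(mul(SSZ, Z), SSZ)
  [1] add(add(Z, mul(SZ, Z)), SSZ)
  [2] add(mul(SZ, Z), SSZ)
  [3] add(add(Z, mul(Z, Z)), SSZ)
  [4] add(mul(Z, Z), SSZ)

Answer: after 4 steps: add(mul(Z, Z), SSZ)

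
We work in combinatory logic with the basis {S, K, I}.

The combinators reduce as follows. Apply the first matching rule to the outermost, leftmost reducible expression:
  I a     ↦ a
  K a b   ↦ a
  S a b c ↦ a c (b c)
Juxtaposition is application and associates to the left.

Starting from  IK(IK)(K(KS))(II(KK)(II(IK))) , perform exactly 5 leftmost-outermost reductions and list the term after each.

Answer: after 5 steps: K(KK(II(IK)))

Working:
  start: IK(IK)(K(KS))(II(KK)(II(IK)))
  step 1: K(IK)(K(KS))(II(KK)(II(IK)))
  step 2: IK(II(KK)(II(IK)))
  step 3: K(II(KK)(II(IK)))
  step 4: K(I(KK)(II(IK)))
  step 5: K(KK(II(IK)))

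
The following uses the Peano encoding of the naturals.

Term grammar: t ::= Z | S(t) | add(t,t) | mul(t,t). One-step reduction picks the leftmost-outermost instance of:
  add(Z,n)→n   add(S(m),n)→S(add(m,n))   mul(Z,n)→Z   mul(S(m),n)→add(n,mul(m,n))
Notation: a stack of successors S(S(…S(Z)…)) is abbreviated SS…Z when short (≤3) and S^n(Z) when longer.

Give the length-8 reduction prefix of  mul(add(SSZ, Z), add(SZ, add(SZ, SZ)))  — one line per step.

  start: mul(add(SSZ, Z), add(SZ, add(SZ, SZ)))
  [1] mul(S(add(SZ, Z)), add(SZ, add(SZ, SZ)))
  [2] add(add(SZ, add(SZ, SZ)), mul(add(SZ, Z), add(SZ, add(SZ, SZ))))
  [3] add(S(add(Z, add(SZ, SZ))), mul(add(SZ, Z), add(SZ, add(SZ, SZ))))
  [4] S(add(add(Z, add(SZ, SZ)), mul(add(SZ, Z), add(SZ, add(SZ, SZ)))))
  [5] S(add(add(SZ, SZ), mul(add(SZ, Z), add(SZ, add(SZ, SZ)))))
  [6] S(add(S(add(Z, SZ)), mul(add(SZ, Z), add(SZ, add(SZ, SZ)))))
  [7] S(S(add(add(Z, SZ), mul(add(SZ, Z), add(SZ, add(SZ, SZ))))))
  [8] S(S(add(SZ, mul(add(SZ, Z), add(SZ, add(SZ, SZ))))))

Answer: after 8 steps: S(S(add(SZ, mul(add(SZ, Z), add(SZ, add(SZ, SZ))))))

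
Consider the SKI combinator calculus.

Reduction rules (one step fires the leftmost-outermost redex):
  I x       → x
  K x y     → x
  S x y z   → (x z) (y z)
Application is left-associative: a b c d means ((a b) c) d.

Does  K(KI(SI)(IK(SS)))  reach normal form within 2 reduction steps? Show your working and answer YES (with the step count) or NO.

Answer: NO — after 2 steps the term is K(IK(SS)), not yet normal

Derivation:
  start: K(KI(SI)(IK(SS)))
  →1  K(I(IK(SS)))
  →2  K(IK(SS))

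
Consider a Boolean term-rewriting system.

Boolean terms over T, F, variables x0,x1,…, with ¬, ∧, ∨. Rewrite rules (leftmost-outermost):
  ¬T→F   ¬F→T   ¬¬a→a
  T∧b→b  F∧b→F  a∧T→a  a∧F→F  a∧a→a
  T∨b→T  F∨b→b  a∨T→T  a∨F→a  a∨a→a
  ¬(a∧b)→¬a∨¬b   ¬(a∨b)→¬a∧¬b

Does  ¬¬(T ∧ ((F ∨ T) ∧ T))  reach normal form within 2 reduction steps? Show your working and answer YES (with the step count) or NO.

  start: ¬¬(T ∧ ((F ∨ T) ∧ T))
  →1  T ∧ ((F ∨ T) ∧ T)
  →2  (F ∨ T) ∧ T

Answer: NO — after 2 steps the term is (F ∨ T) ∧ T, not yet normal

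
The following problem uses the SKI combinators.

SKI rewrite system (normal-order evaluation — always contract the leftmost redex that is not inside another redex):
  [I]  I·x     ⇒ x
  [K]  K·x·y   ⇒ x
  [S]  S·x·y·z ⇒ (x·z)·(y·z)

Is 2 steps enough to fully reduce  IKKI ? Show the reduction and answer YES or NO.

  start: IKKI
  step 1: KKI
  step 2: K

Answer: YES — reaches normal form K in 2 ≤ 2 steps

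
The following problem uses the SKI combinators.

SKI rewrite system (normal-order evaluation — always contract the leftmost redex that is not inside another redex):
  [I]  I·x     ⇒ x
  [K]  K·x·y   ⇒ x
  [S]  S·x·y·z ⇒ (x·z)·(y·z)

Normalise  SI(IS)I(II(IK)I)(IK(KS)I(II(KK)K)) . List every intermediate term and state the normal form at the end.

  start: SI(IS)I(II(IK)I)(IK(KS)I(II(KK)K))
  →1  II(ISI)(II(IK)I)(IK(KS)I(II(KK)K))
  →2  I(ISI)(II(IK)I)(IK(KS)I(II(KK)K))
  →3  ISI(II(IK)I)(IK(KS)I(II(KK)K))
  →4  SI(II(IK)I)(IK(KS)I(II(KK)K))
  →5  I(IK(KS)I(II(KK)K))(II(IK)I(IK(KS)I(II(KK)K)))
  →6  IK(KS)I(II(KK)K)(II(IK)I(IK(KS)I(II(KK)K)))
  →7  K(KS)I(II(KK)K)(II(IK)I(IK(KS)I(II(KK)K)))
  →8  KS(II(KK)K)(II(IK)I(IK(KS)I(II(KK)K)))
  →9  S(II(IK)I(IK(KS)I(II(KK)K)))
  →10  S(I(IK)I(IK(KS)I(II(KK)K)))
  →11  S(IKI(IK(KS)I(II(KK)K)))
  →12  S(KI(IK(KS)I(II(KK)K)))
  →13  SI

Answer: normal form = SI  (in 13 steps)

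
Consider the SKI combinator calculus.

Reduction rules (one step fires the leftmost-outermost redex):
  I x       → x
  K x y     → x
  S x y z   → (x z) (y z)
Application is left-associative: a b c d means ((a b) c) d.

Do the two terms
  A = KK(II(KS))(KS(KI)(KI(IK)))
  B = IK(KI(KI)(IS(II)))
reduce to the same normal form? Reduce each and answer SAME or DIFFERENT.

Answer: SAME — A ⇓ K(SI), B ⇓ K(SI)

Reduction:
Term A:
  start: KK(II(KS))(KS(KI)(KI(IK)))
  [1] K(KS(KI)(KI(IK)))
  [2] K(S(KI(IK)))
  [3] K(SI)

Term B:
  start: IK(KI(KI)(IS(II)))
  [1] K(KI(KI)(IS(II)))
  [2] K(I(IS(II)))
  [3] K(IS(II))
  [4] K(S(II))
  [5] K(SI)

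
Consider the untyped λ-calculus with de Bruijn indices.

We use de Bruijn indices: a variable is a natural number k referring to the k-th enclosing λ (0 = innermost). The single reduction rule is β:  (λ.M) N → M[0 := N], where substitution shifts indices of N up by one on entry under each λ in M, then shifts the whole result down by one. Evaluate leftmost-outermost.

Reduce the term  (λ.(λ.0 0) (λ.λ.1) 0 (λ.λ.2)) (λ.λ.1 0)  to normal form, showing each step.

Answer: normal form = λ.λ.λ.λ.λ.1 0  (in 5 steps)

Reduction:
  start: (λ.(λ.0 0) (λ.λ.1) 0 (λ.λ.2)) (λ.λ.1 0)
  [1] (λ.0 0) (λ.λ.1) (λ.λ.1 0) (λ.λ.λ.λ.1 0)
  [2] (λ.λ.1) (λ.λ.1) (λ.λ.1 0) (λ.λ.λ.λ.1 0)
  [3] (λ.λ.λ.1) (λ.λ.1 0) (λ.λ.λ.λ.1 0)
  [4] (λ.λ.1) (λ.λ.λ.λ.1 0)
  [5] λ.λ.λ.λ.λ.1 0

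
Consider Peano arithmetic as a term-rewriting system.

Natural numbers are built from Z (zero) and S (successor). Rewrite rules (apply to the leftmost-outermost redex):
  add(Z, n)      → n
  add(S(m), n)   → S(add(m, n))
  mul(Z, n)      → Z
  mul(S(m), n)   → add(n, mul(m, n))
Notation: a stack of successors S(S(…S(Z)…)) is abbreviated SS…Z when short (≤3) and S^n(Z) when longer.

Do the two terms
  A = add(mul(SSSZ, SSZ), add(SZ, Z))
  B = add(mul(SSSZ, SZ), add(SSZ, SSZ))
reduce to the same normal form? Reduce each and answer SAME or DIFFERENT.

Answer: SAME — A ⇓ S^7(Z), B ⇓ S^7(Z)

Derivation:
Term A:
  start: add(mul(SSSZ, SSZ), add(SZ, Z))
  step 1: add(add(SSZ, mul(SSZ, SSZ)), add(SZ, Z))
  step 2: add(S(add(SZ, mul(SSZ, SSZ))), add(SZ, Z))
  step 3: S(add(add(SZ, mul(SSZ, SSZ)), add(SZ, Z)))
  step 4: S(add(S(add(Z, mul(SSZ, SSZ))), add(SZ, Z)))
  step 5: S(S(add(add(Z, mul(SSZ, SSZ)), add(SZ, Z))))
  step 6: S(S(add(mul(SSZ, SSZ), add(SZ, Z))))
  step 7: S(S(add(add(SSZ, mul(SZ, SSZ)), add(SZ, Z))))
  step 8: S(S(add(S(add(SZ, mul(SZ, SSZ))), add(SZ, Z))))
  step 9: S(S(S(add(add(SZ, mul(SZ, SSZ)), add(SZ, Z)))))
  step 10: S(S(S(add(S(add(Z, mul(SZ, SSZ))), add(SZ, Z)))))
  step 11: S(S(S(S(add(add(Z, mul(SZ, SSZ)), add(SZ, Z))))))
  step 12: S(S(S(S(add(mul(SZ, SSZ), add(SZ, Z))))))
  step 13: S(S(S(S(add(add(SSZ, mul(Z, SSZ)), add(SZ, Z))))))
  step 14: S(S(S(S(add(S(add(SZ, mul(Z, SSZ))), add(SZ, Z))))))
  step 15: S(S(S(S(S(add(add(SZ, mul(Z, SSZ)), add(SZ, Z)))))))
  step 16: S(S(S(S(S(add(S(add(Z, mul(Z, SSZ))), add(SZ, Z)))))))
  step 17: S(S(S(S(S(S(add(add(Z, mul(Z, SSZ)), add(SZ, Z))))))))
  step 18: S(S(S(S(S(S(add(mul(Z, SSZ), add(SZ, Z))))))))
  step 19: S(S(S(S(S(S(add(Z, add(SZ, Z))))))))
  step 20: S(S(S(S(S(S(add(SZ, Z)))))))
  step 21: S(S(S(S(S(S(S(add(Z, Z))))))))
  step 22: S^7(Z)

Term B:
  start: add(mul(SSSZ, SZ), add(SSZ, SSZ))
  step 1: add(add(SZ, mul(SSZ, SZ)), add(SSZ, SSZ))
  step 2: add(S(add(Z, mul(SSZ, SZ))), add(SSZ, SSZ))
  step 3: S(add(add(Z, mul(SSZ, SZ)), add(SSZ, SSZ)))
  step 4: S(add(mul(SSZ, SZ), add(SSZ, SSZ)))
  step 5: S(add(add(SZ, mul(SZ, SZ)), add(SSZ, SSZ)))
  step 6: S(add(S(add(Z, mul(SZ, SZ))), add(SSZ, SSZ)))
  step 7: S(S(add(add(Z, mul(SZ, SZ)), add(SSZ, SSZ))))
  step 8: S(S(add(mul(SZ, SZ), add(SSZ, SSZ))))
  step 9: S(S(add(add(SZ, mul(Z, SZ)), add(SSZ, SSZ))))
  step 10: S(S(add(S(add(Z, mul(Z, SZ))), add(SSZ, SSZ))))
  step 11: S(S(S(add(add(Z, mul(Z, SZ)), add(SSZ, SSZ)))))
  step 12: S(S(S(add(mul(Z, SZ), add(SSZ, SSZ)))))
  step 13: S(S(S(add(Z, add(SSZ, SSZ)))))
  step 14: S(S(S(add(SSZ, SSZ))))
  step 15: S(S(S(S(add(SZ, SSZ)))))
  step 16: S(S(S(S(S(add(Z, SSZ))))))
  step 17: S^7(Z)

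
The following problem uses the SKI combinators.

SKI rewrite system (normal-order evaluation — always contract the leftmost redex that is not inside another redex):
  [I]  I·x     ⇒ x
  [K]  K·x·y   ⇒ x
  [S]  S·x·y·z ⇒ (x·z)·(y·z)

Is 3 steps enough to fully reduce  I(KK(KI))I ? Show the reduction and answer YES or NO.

Answer: YES — reaches normal form KI in 2 ≤ 3 steps

Derivation:
  start: I(KK(KI))I
  step 1: KK(KI)I
  step 2: KI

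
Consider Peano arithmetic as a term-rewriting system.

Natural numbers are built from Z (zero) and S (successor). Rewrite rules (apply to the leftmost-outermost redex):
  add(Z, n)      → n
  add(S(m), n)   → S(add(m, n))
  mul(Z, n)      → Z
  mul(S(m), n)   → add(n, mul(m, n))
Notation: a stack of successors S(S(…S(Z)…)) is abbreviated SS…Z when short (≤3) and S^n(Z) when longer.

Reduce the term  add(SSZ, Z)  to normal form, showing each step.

  start: add(SSZ, Z)
  [1] S(add(SZ, Z))
  [2] S(S(add(Z, Z)))
  [3] SSZ

Answer: normal form = SSZ  (in 3 steps)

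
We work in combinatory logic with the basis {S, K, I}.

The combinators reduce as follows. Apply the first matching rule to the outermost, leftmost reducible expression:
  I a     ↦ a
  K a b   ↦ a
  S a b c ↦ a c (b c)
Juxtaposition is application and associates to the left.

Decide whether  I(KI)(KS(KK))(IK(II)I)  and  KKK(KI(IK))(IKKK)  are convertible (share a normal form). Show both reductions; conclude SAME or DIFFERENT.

Term A:
  start: I(KI)(KS(KK))(IK(II)I)
  →1  KI(KS(KK))(IK(II)I)
  →2  I(IK(II)I)
  →3  IK(II)I
  →4  K(II)I
  →5  II
  →6  I

Term B:
  start: KKK(KI(IK))(IKKK)
  →1  K(KI(IK))(IKKK)
  →2  KI(IK)
  →3  I

Answer: SAME — A ⇓ I, B ⇓ I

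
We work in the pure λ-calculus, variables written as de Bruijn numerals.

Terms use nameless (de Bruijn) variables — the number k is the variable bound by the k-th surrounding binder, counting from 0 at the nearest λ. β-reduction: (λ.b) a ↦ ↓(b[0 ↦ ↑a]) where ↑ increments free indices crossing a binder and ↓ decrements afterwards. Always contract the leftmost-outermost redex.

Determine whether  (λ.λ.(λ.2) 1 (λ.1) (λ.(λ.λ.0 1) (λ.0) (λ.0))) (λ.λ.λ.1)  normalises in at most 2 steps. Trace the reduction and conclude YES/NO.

Answer: NO — after 2 steps the term is λ.(λ.λ.λ.1) (λ.1) (λ.(λ.λ.0 1) (λ.0) (λ.0)), not yet normal

Working:
  start: (λ.λ.(λ.2) 1 (λ.1) (λ.(λ.λ.0 1) (λ.0) (λ.0))) (λ.λ.λ.1)
  [1] λ.(λ.λ.λ.λ.1) (λ.λ.λ.1) (λ.1) (λ.(λ.λ.0 1) (λ.0) (λ.0))
  [2] λ.(λ.λ.λ.1) (λ.1) (λ.(λ.λ.0 1) (λ.0) (λ.0))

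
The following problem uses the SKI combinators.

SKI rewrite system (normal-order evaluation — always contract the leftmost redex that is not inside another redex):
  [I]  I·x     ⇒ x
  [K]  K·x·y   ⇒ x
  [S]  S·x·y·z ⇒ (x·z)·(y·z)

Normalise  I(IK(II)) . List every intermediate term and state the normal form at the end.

Answer: normal form = KI  (in 3 steps)

Derivation:
  start: I(IK(II))
  step 1: IK(II)
  step 2: K(II)
  step 3: KI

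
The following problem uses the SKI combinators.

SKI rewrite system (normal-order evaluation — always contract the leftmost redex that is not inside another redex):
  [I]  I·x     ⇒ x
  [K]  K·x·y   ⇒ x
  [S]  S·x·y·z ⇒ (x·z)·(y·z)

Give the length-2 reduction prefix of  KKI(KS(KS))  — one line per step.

  start: KKI(KS(KS))
  →1  K(KS(KS))
  →2  KS

Answer: after 2 steps: KS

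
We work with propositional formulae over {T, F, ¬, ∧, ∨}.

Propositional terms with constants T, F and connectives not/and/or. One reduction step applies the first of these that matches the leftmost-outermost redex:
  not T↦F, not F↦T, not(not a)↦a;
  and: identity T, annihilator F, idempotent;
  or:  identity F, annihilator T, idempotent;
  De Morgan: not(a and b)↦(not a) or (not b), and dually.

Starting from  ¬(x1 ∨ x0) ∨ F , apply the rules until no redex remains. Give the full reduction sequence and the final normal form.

  start: ¬(x1 ∨ x0) ∨ F
  step 1: ¬(x1 ∨ x0)
  step 2: ¬x1 ∧ ¬x0

Answer: normal form = ¬x1 ∧ ¬x0  (in 2 steps)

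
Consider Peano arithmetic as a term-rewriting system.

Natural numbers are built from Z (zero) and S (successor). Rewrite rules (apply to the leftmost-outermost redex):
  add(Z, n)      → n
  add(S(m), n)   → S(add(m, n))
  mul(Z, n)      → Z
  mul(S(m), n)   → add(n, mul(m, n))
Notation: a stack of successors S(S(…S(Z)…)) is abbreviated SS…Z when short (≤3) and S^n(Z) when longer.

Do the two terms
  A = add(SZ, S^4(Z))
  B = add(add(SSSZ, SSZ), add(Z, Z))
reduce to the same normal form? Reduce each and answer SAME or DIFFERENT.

Term A:
  start: add(SZ, S^4(Z))
  step 1: S(add(Z, S^4(Z)))
  step 2: S^5(Z)

Term B:
  start: add(add(SSSZ, SSZ), add(Z, Z))
  step 1: add(S(add(SSZ, SSZ)), add(Z, Z))
  step 2: S(add(add(SSZ, SSZ), add(Z, Z)))
  step 3: S(add(S(add(SZ, SSZ)), add(Z, Z)))
  step 4: S(S(add(add(SZ, SSZ), add(Z, Z))))
  step 5: S(S(add(S(add(Z, SSZ)), add(Z, Z))))
  step 6: S(S(S(add(add(Z, SSZ), add(Z, Z)))))
  step 7: S(S(S(add(SSZ, add(Z, Z)))))
  step 8: S(S(S(S(add(SZ, add(Z, Z))))))
  step 9: S(S(S(S(S(add(Z, add(Z, Z)))))))
  step 10: S(S(S(S(S(add(Z, Z))))))
  step 11: S^5(Z)

Answer: SAME — A ⇓ S^5(Z), B ⇓ S^5(Z)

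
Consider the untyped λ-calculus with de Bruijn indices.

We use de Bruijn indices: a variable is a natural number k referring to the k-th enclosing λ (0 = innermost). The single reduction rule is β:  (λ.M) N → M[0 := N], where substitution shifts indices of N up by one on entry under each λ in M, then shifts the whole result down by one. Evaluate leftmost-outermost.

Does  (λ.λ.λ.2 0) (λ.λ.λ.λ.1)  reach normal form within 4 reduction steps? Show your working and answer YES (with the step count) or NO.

Answer: YES — reaches normal form λ.λ.λ.λ.λ.1 in 2 ≤ 4 steps

Working:
  start: (λ.λ.λ.2 0) (λ.λ.λ.λ.1)
  →1  λ.λ.(λ.λ.λ.λ.1) 0
  →2  λ.λ.λ.λ.λ.1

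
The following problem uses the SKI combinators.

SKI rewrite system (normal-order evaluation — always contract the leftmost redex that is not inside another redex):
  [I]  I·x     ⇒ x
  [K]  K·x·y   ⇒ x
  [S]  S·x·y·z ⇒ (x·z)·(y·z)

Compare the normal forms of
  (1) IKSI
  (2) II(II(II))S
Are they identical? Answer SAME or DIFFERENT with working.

Answer: SAME — A ⇓ S, B ⇓ S

Reduction:
Term A:
  start: IKSI
  [1] KSI
  [2] S

Term B:
  start: II(II(II))S
  [1] I(II(II))S
  [2] II(II)S
  [3] I(II)S
  [4] IIS
  [5] IS
  [6] S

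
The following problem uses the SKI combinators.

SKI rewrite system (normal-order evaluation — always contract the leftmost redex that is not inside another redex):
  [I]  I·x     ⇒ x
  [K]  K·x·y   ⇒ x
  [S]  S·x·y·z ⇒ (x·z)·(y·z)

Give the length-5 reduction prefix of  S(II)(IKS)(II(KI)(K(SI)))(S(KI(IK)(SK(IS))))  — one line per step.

Answer: after 5 steps: KI(K(SI))(IKS(II(KI)(K(SI))))(S(KI(IK)(SK(IS))))

Derivation:
  start: S(II)(IKS)(II(KI)(K(SI)))(S(KI(IK)(SK(IS))))
  [1] II(II(KI)(K(SI)))(IKS(II(KI)(K(SI))))(S(KI(IK)(SK(IS))))
  [2] I(II(KI)(K(SI)))(IKS(II(KI)(K(SI))))(S(KI(IK)(SK(IS))))
  [3] II(KI)(K(SI))(IKS(II(KI)(K(SI))))(S(KI(IK)(SK(IS))))
  [4] I(KI)(K(SI))(IKS(II(KI)(K(SI))))(S(KI(IK)(SK(IS))))
  [5] KI(K(SI))(IKS(II(KI)(K(SI))))(S(KI(IK)(SK(IS))))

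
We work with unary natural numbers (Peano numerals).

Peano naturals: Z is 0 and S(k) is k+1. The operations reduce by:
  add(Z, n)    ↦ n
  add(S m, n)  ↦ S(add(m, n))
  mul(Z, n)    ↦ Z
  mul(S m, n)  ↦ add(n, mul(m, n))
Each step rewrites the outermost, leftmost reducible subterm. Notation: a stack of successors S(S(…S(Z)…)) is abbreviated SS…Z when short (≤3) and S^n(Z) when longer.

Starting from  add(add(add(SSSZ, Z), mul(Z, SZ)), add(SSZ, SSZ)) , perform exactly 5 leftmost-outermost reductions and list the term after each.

Answer: after 5 steps: S(add(S(add(add(SZ, Z), mul(Z, SZ))), add(SSZ, SSZ)))

Working:
  start: add(add(add(SSSZ, Z), mul(Z, SZ)), add(SSZ, SSZ))
  [1] add(add(S(add(SSZ, Z)), mul(Z, SZ)), add(SSZ, SSZ))
  [2] add(S(add(add(SSZ, Z), mul(Z, SZ))), add(SSZ, SSZ))
  [3] S(add(add(add(SSZ, Z), mul(Z, SZ)), add(SSZ, SSZ)))
  [4] S(add(add(S(add(SZ, Z)), mul(Z, SZ)), add(SSZ, SSZ)))
  [5] S(add(S(add(add(SZ, Z), mul(Z, SZ))), add(SSZ, SSZ)))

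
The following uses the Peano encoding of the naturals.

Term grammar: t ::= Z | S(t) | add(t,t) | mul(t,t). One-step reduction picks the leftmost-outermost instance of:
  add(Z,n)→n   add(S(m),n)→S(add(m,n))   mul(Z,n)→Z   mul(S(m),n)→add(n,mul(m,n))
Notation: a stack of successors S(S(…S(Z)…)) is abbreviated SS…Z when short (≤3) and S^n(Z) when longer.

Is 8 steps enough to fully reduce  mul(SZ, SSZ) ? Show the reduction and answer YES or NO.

Answer: YES — reaches normal form SSZ in 5 ≤ 8 steps

Derivation:
  start: mul(SZ, SSZ)
  →1  add(SSZ, mul(Z, SSZ))
  →2  S(add(SZ, mul(Z, SSZ)))
  →3  S(S(add(Z, mul(Z, SSZ))))
  →4  S(S(mul(Z, SSZ)))
  →5  SSZ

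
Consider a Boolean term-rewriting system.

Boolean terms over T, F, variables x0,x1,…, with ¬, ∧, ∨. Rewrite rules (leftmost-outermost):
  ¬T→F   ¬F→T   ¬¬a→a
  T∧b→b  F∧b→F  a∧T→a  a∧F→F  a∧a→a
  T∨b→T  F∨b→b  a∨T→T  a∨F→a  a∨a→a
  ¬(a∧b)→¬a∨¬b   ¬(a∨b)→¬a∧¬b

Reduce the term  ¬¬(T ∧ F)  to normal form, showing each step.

Answer: normal form = F  (in 2 steps)

Working:
  start: ¬¬(T ∧ F)
  step 1: T ∧ F
  step 2: F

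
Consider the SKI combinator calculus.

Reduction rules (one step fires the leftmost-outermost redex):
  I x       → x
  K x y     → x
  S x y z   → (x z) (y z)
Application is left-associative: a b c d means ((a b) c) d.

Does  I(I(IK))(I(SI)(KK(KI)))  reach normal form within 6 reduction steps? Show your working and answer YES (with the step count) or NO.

  start: I(I(IK))(I(SI)(KK(KI)))
  →1  I(IK)(I(SI)(KK(KI)))
  →2  IK(I(SI)(KK(KI)))
  →3  K(I(SI)(KK(KI)))
  →4  K(SI(KK(KI)))
  →5  K(SIK)

Answer: YES — reaches normal form K(SIK) in 5 ≤ 6 steps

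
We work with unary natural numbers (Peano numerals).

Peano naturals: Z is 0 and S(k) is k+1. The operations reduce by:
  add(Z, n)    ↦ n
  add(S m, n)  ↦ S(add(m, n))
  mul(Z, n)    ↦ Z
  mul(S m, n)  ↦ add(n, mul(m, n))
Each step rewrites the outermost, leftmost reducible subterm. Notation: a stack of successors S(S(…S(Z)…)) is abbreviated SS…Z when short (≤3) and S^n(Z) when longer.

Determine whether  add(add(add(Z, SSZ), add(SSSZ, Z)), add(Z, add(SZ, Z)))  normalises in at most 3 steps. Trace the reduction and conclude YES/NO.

Answer: NO — after 3 steps the term is S(add(add(SZ, add(SSSZ, Z)), add(Z, add(SZ, Z)))), not yet normal

Working:
  start: add(add(add(Z, SSZ), add(SSSZ, Z)), add(Z, add(SZ, Z)))
  →1  add(add(SSZ, add(SSSZ, Z)), add(Z, add(SZ, Z)))
  →2  add(S(add(SZ, add(SSSZ, Z))), add(Z, add(SZ, Z)))
  →3  S(add(add(SZ, add(SSSZ, Z)), add(Z, add(SZ, Z))))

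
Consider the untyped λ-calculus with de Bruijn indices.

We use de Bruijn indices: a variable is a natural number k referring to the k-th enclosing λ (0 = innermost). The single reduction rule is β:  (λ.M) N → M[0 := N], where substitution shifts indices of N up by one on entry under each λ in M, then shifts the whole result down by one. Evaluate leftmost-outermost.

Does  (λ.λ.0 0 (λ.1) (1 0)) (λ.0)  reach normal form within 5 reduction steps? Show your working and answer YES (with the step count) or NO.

  start: (λ.λ.0 0 (λ.1) (1 0)) (λ.0)
  [1] λ.0 0 (λ.1) ((λ.0) 0)
  [2] λ.0 0 (λ.1) 0

Answer: YES — reaches normal form λ.0 0 (λ.1) 0 in 2 ≤ 5 steps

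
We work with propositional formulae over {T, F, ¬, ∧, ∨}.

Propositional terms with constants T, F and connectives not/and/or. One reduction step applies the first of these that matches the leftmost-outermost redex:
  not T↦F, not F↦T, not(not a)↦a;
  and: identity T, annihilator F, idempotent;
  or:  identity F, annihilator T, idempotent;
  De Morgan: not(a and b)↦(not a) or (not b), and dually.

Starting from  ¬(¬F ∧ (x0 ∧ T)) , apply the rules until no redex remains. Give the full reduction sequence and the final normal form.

Answer: normal form = ¬x0  (in 6 steps)

Working:
  start: ¬(¬F ∧ (x0 ∧ T))
  [1] ¬¬F ∨ ¬(x0 ∧ T)
  [2] F ∨ ¬(x0 ∧ T)
  [3] ¬(x0 ∧ T)
  [4] ¬x0 ∨ ¬T
  [5] ¬x0 ∨ F
  [6] ¬x0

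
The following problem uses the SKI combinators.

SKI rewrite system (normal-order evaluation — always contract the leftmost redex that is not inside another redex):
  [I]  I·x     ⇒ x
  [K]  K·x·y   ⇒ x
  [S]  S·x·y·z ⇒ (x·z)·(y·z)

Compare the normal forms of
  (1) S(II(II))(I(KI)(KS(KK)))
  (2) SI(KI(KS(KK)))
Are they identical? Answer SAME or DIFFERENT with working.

Term A:
  start: S(II(II))(I(KI)(KS(KK)))
  step 1: S(I(II))(I(KI)(KS(KK)))
  step 2: S(II)(I(KI)(KS(KK)))
  step 3: SI(I(KI)(KS(KK)))
  step 4: SI(KI(KS(KK)))
  step 5: SII

Term B:
  start: SI(KI(KS(KK)))
  step 1: SII

Answer: SAME — A ⇓ SII, B ⇓ SII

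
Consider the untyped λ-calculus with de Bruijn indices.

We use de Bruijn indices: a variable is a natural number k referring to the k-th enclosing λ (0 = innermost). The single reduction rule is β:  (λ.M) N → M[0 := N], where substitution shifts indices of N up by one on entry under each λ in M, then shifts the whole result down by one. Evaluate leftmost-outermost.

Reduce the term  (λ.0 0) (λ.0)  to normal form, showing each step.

Answer: normal form = λ.0  (in 2 steps)

Working:
  start: (λ.0 0) (λ.0)
  [1] (λ.0) (λ.0)
  [2] λ.0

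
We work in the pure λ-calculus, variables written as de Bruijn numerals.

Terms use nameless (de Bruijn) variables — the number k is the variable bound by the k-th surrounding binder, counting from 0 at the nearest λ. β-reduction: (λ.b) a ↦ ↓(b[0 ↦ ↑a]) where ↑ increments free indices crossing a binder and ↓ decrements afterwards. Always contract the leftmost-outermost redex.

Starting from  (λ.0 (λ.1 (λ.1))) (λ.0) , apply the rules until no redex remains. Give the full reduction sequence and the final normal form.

  start: (λ.0 (λ.1 (λ.1))) (λ.0)
  [1] (λ.0) (λ.(λ.0) (λ.1))
  [2] λ.(λ.0) (λ.1)
  [3] λ.λ.1

Answer: normal form = λ.λ.1  (in 3 steps)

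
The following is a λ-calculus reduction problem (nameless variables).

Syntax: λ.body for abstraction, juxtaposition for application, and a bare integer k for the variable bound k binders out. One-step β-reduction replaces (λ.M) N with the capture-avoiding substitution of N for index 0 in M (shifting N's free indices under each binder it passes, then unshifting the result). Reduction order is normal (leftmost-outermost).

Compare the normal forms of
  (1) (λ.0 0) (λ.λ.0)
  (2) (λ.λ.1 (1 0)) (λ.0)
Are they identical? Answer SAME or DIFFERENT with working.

Term A:
  start: (λ.0 0) (λ.λ.0)
  →1  (λ.λ.0) (λ.λ.0)
  →2  λ.0

Term B:
  start: (λ.λ.1 (1 0)) (λ.0)
  →1  λ.(λ.0) ((λ.0) 0)
  →2  λ.(λ.0) 0
  →3  λ.0

Answer: SAME — A ⇓ λ.0, B ⇓ λ.0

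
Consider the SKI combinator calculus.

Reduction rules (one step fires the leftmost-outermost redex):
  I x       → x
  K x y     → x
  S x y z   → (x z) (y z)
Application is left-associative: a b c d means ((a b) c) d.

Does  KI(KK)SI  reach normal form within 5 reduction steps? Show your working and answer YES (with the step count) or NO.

  start: KI(KK)SI
  →1  ISI
  →2  SI

Answer: YES — reaches normal form SI in 2 ≤ 5 steps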